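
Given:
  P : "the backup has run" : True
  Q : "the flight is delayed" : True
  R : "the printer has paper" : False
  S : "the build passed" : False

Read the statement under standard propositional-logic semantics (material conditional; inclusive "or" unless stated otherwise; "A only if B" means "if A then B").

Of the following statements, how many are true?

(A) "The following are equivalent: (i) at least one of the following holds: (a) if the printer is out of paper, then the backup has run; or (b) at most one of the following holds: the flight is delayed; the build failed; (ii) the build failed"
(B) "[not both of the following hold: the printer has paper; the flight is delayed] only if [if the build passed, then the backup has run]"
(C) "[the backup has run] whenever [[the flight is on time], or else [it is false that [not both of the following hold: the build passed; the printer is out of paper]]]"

3

(A): This is ((¬R → P) ∨ (Q ↑ ¬S)) ↔ ¬S.

¬R = ¬F = T
¬R → P = T → T = T
¬S = ¬F = T
Q ↑ ¬S = T ↑ T = F
(¬R → P) ∨ (Q ↑ ¬S) = T ∨ F = T
¬S = ¬F = T
((¬R → P) ∨ (Q ↑ ¬S)) ↔ ¬S = T ↔ T = T
So (A) is true.

(B): Parsed as (R ↑ Q) → (S → P)

R ↑ Q = F ↑ T = T
S → P = F → T = T
(R ↑ Q) → (S → P) = T → T = T
Hence (B) is true.

(C): Parsed as (¬Q ∨ ¬(S ↑ ¬R)) → P

¬Q = ¬T = F
¬R = ¬F = T
S ↑ ¬R = F ↑ T = T
¬(S ↑ ¬R) = ¬T = F
¬Q ∨ ¬(S ↑ ¬R) = F ∨ F = F
(¬Q ∨ ¬(S ↑ ¬R)) → P = F → T = T
Hence (C) is true.

3 of the 3 statements are true.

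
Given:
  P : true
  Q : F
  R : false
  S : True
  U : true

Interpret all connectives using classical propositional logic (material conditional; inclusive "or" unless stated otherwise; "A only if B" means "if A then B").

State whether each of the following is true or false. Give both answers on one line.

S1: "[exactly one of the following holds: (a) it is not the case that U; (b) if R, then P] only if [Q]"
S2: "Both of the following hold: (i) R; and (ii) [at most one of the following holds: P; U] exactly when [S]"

S1 F, S2 F

S1: In symbols: (¬U ⊕ (R → P)) → Q

¬U = ¬T = F
R → P = F → T = T
¬U ⊕ (R → P) = F ⊕ T = T
(¬U ⊕ (R → P)) → Q = T → F = F
So S1 is false.

S2: In symbols: R ∧ ((P ↑ U) ↔ S)

P ↑ U = T ↑ T = F
(P ↑ U) ↔ S = F ↔ T = F
R ∧ ((P ↑ U) ↔ S) = F ∧ F = F
Hence S2 is false.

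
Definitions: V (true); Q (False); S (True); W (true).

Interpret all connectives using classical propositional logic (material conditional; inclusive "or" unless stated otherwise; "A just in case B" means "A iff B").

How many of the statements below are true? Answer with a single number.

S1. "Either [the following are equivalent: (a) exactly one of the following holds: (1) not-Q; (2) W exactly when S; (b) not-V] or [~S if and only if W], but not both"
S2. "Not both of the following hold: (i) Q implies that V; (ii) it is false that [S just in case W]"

S1: In symbols: ((not Q xor (W iff S)) iff not V) xor (not S iff W)

not Q = not False = True
W iff S = True iff True = True
not Q xor (W iff S) = True xor True = False
not V = not True = False
(not Q xor (W iff S)) iff not V = False iff False = True
not S = not True = False
not S iff W = False iff True = False
((not Q xor (W iff S)) iff not V) xor (not S iff W) = True xor False = True
Thus S1 is true.

S2: Formalization: (Q -> V) nand not (S iff W)

Q -> V = False -> True = True
S iff W = True iff True = True
not (S iff W) = not True = False
(Q -> V) nand not (S iff W) = True nand False = True
Thus S2 is true.

Count: 2.

2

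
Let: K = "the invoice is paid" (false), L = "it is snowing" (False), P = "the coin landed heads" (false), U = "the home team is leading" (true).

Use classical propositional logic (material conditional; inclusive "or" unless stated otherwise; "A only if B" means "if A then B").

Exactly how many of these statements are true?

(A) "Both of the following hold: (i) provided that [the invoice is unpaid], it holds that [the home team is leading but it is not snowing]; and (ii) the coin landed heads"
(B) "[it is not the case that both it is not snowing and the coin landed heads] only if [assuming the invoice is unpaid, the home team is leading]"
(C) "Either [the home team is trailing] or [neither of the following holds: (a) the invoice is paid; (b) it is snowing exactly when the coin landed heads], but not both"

1

(A): This is (~K -> (U & ~L)) & P.

~K = ~F = T
~L = ~F = T
U & ~L = T & T = T
~K -> (U & ~L) = T -> T = T
(~K -> (U & ~L)) & P = T & F = F
Hence (A) is false.

(B): This is (~L nand P) -> (~K -> U).

~L = ~F = T
~L nand P = T nand F = T
~K = ~F = T
~K -> U = T -> T = T
(~L nand P) -> (~K -> U) = T -> T = T
Thus (B) is true.

(C): This is ~U xor (K nor (L <-> P)).

~U = ~T = F
L <-> P = F <-> F = T
K nor (L <-> P) = F nor T = F
~U xor (K nor (L <-> P)) = F xor F = F
Thus (C) is false.

Count: 1.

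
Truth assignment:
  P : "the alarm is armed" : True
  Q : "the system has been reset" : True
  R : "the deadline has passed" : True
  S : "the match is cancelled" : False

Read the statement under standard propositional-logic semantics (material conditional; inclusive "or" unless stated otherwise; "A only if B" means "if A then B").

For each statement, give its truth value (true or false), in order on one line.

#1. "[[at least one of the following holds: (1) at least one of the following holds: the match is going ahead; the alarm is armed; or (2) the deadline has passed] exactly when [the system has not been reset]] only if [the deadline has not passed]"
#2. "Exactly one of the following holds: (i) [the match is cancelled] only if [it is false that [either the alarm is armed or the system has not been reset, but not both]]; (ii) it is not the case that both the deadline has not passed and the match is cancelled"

#1 T; #2 F

#1: This is (((not S or P) or R) iff not Q) -> not R.

not S = not False = True
not S or P = True or True = True
(not S or P) or R = True or True = True
not Q = not True = False
((not S or P) or R) iff not Q = True iff False = False
not R = not True = False
(((not S or P) or R) iff not Q) -> not R = False -> False = True
Thus #1 is true.

#2: Formalization: (S -> not (P xor not Q)) xor (not R nand S)

not Q = not True = False
P xor not Q = True xor False = True
not (P xor not Q) = not True = False
S -> not (P xor not Q) = False -> False = True
not R = not True = False
not R nand S = False nand False = True
(S -> not (P xor not Q)) xor (not R nand S) = True xor True = False
So #2 is false.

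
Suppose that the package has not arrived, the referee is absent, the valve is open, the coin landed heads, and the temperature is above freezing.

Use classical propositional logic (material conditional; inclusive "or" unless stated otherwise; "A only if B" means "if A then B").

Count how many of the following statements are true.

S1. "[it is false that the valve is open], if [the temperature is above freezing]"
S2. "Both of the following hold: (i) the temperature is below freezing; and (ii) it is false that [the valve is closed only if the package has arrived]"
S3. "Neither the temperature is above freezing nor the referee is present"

0

Let U = "the temperature is below freezing" (False), R = "the valve is open" (True), P = "the package has arrived" (False), Q = "the referee is present" (False).

S1: In symbols: not U -> not R

not U = not False = True
not R = not True = False
not U -> not R = True -> False = False
Thus S1 is false.

S2: Parsed as U and not (not R -> P)

not R = not True = False
not R -> P = False -> False = True
not (not R -> P) = not True = False
U and not (not R -> P) = False and False = False
So S2 is false.

S3: Formalization: not U nor Q

not U = not False = True
not U nor Q = True nor False = False
So S3 is false.

0 of the 3 statements are true (none).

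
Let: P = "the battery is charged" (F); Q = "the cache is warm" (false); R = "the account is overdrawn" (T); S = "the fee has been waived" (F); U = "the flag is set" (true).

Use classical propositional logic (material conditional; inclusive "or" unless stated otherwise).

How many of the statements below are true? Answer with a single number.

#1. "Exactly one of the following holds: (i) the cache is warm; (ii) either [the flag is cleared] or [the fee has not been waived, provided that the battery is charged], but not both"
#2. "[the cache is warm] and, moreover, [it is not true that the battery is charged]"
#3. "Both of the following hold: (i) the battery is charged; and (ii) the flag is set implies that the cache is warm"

#1: Formalization: Q xor (~U xor (P -> ~S))

~U = ~T = F
~S = ~F = T
P -> ~S = F -> T = T
~U xor (P -> ~S) = F xor T = T
Q xor (~U xor (P -> ~S)) = F xor T = T
Thus #1 is true.

#2: In symbols: Q & ~P

~P = ~F = T
Q & ~P = F & T = F
Hence #2 is false.

#3: In symbols: P & (U -> Q)

U -> Q = T -> F = F
P & (U -> Q) = F & F = F
Hence #3 is false.

Count: 1.

1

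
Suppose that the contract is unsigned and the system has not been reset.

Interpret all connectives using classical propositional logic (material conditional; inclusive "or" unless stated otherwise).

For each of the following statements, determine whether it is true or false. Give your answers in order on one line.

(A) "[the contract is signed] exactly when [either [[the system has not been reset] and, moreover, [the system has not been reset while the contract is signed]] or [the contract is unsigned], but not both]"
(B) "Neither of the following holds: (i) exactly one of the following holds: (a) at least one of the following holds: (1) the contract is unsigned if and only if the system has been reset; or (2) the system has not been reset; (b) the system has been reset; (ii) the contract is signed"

Let P = "the contract is signed" (F), Q = "the system has been reset" (F).

(A): Formalization: P ↔ ((¬Q ∧ (¬Q ∧ P)) ⊕ ¬P)

¬Q = ¬F = T
¬Q = ¬F = T
¬Q ∧ P = T ∧ F = F
¬Q ∧ (¬Q ∧ P) = T ∧ F = F
¬P = ¬F = T
(¬Q ∧ (¬Q ∧ P)) ⊕ ¬P = F ⊕ T = T
P ↔ ((¬Q ∧ (¬Q ∧ P)) ⊕ ¬P) = F ↔ T = F
Thus (A) is false.

(B): Formalization: (((¬P ↔ Q) ∨ ¬Q) ⊕ Q) ↓ P

¬P = ¬F = T
¬P ↔ Q = T ↔ F = F
¬Q = ¬F = T
(¬P ↔ Q) ∨ ¬Q = F ∨ T = T
((¬P ↔ Q) ∨ ¬Q) ⊕ Q = T ⊕ F = T
(((¬P ↔ Q) ∨ ¬Q) ⊕ Q) ↓ P = T ↓ F = F
So (B) is false.

(A) F, (B) F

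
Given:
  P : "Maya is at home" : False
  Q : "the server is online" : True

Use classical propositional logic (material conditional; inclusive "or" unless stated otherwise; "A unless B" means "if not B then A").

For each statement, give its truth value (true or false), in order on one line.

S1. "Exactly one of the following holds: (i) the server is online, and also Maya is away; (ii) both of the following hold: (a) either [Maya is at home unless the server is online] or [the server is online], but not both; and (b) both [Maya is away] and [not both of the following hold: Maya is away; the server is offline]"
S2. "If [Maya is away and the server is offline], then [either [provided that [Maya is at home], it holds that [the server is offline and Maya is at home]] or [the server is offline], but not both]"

S1: Formalization: (Q and not P) xor (((P or Q) xor Q) and (not P and (not P nand not Q)))

not P = not False = True
Q and not P = True and True = True
P or Q = False or True = True
(P or Q) xor Q = True xor True = False
not P = not False = True
not P = not False = True
not Q = not True = False
not P nand not Q = True nand False = True
not P and (not P nand not Q) = True and True = True
((P or Q) xor Q) and (not P and (not P nand not Q)) = False and True = False
(Q and not P) xor (((P or Q) xor Q) and (not P and (not P nand not Q))) = True xor False = True
Thus S1 is true.

S2: Parsed as (not P and not Q) -> ((P -> (not Q and P)) xor not Q)

not P = not False = True
not Q = not True = False
not P and not Q = True and False = False
not Q = not True = False
not Q and P = False and False = False
P -> (not Q and P) = False -> False = True
not Q = not True = False
(P -> (not Q and P)) xor not Q = True xor False = True
(not P and not Q) -> ((P -> (not Q and P)) xor not Q) = False -> True = True
Hence S2 is true.

S1 T; S2 T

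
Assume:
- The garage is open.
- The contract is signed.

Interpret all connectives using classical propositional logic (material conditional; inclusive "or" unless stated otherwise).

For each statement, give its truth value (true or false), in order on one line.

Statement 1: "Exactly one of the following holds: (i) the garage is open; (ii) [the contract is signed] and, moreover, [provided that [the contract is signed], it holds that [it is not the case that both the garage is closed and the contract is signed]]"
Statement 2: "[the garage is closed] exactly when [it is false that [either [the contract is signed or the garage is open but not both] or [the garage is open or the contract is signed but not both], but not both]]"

Statement 1 F, Statement 2 F

Let V = "the garage is closed" (False), W = "the contract is signed" (True).

Statement 1: In symbols: not V xor (W and (W -> (V nand W)))

not V = not False = True
V nand W = False nand True = True
W -> (V nand W) = True -> True = True
W and (W -> (V nand W)) = True and True = True
not V xor (W and (W -> (V nand W))) = True xor True = False
Hence Statement 1 is false.

Statement 2: Parsed as V iff not ((W xor not V) xor (not V xor W))

not V = not False = True
W xor not V = True xor True = False
not V = not False = True
not V xor W = True xor True = False
(W xor not V) xor (not V xor W) = False xor False = False
not ((W xor not V) xor (not V xor W)) = not False = True
V iff not ((W xor not V) xor (not V xor W)) = False iff True = False
So Statement 2 is false.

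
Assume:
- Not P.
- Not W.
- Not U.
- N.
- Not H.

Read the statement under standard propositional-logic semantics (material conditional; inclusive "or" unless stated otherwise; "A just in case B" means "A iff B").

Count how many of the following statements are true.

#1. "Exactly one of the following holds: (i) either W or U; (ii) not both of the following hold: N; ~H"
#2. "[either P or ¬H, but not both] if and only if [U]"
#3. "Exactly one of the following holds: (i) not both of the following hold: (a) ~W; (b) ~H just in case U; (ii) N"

#1: In symbols: (W or U) xor (N nand not H)

W or U = False or False = False
not H = not False = True
N nand not H = True nand True = False
(W or U) xor (N nand not H) = False xor False = False
Thus #1 is false.

#2: In symbols: (P xor not H) iff U

not H = not False = True
P xor not H = False xor True = True
(P xor not H) iff U = True iff False = False
Thus #2 is false.

#3: In symbols: (not W nand (not H iff U)) xor N

not W = not False = True
not H = not False = True
not H iff U = True iff False = False
not W nand (not H iff U) = True nand False = True
(not W nand (not H iff U)) xor N = True xor True = False
So #3 is false.

Count: 0.

0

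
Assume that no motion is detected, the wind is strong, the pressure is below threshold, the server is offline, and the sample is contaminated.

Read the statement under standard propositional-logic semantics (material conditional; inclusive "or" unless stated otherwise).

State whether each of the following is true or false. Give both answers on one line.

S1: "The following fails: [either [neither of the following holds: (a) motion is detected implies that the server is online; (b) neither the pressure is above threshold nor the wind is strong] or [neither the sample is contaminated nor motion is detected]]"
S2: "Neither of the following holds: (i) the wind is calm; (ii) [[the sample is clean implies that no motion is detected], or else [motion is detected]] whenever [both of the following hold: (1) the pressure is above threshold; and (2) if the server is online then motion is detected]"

Let P = "motion is detected" (False), S = "the server is online" (False), R = "the pressure is above threshold" (False), Q = "the wind is strong" (True), U = "the sample is contaminated" (True).

S1: Formalization: not (((P -> S) nor (R nor Q)) or (U nor P))

P -> S = False -> False = True
R nor Q = False nor True = False
(P -> S) nor (R nor Q) = True nor False = False
U nor P = True nor False = False
((P -> S) nor (R nor Q)) or (U nor P) = False or False = False
not (((P -> S) nor (R nor Q)) or (U nor P)) = not False = True
Hence S1 is true.

S2: Parsed as not Q nor ((R and (S -> P)) -> ((not U -> not P) or P))

not Q = not True = False
S -> P = False -> False = True
R and (S -> P) = False and True = False
not U = not True = False
not P = not False = True
not U -> not P = False -> True = True
(not U -> not P) or P = True or False = True
(R and (S -> P)) -> ((not U -> not P) or P) = False -> True = True
not Q nor ((R and (S -> P)) -> ((not U -> not P) or P)) = False nor True = False
Thus S2 is false.

S1 T; S2 F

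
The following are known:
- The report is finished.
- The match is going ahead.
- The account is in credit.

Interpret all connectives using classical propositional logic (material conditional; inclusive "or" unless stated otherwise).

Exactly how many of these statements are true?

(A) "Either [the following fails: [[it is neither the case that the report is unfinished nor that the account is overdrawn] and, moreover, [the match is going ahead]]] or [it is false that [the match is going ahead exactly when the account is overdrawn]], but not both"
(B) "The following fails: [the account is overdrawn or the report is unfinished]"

2

Let P = "the report is finished" (T), R = "the account is overdrawn" (F), Q = "the match is cancelled" (F).

(A): Parsed as ~((~P nor R) & ~Q) xor ~(~Q <-> R)

~P = ~T = F
~P nor R = F nor F = T
~Q = ~F = T
(~P nor R) & ~Q = T & T = T
~((~P nor R) & ~Q) = ~T = F
~Q = ~F = T
~Q <-> R = T <-> F = F
~(~Q <-> R) = ~F = T
~((~P nor R) & ~Q) xor ~(~Q <-> R) = F xor T = T
So (A) is true.

(B): Formalization: ~(R | ~P)

~P = ~T = F
R | ~P = F | F = F
~(R | ~P) = ~F = T
Hence (B) is true.

True statements: 2.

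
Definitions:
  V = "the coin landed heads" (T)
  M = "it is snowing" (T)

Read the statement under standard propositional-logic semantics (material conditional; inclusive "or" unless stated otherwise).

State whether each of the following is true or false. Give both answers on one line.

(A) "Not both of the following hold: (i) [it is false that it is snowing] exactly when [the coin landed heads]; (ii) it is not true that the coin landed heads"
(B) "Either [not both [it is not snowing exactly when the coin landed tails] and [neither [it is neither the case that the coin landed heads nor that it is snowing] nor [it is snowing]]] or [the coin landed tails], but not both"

(A) True, (B) True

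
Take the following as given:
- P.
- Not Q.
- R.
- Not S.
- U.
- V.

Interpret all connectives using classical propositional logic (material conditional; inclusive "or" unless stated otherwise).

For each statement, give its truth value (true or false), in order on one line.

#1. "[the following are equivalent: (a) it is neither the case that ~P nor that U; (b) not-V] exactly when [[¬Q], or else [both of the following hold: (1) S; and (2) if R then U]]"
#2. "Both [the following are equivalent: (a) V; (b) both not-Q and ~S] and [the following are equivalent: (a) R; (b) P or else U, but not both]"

#1 True; #2 False

#1: Parsed as ((not P nor U) iff not V) iff (not Q or (S and (R -> U)))

not P = not True = False
not P nor U = False nor True = False
not V = not True = False
(not P nor U) iff not V = False iff False = True
not Q = not False = True
R -> U = True -> True = True
S and (R -> U) = False and True = False
not Q or (S and (R -> U)) = True or False = True
((not P nor U) iff not V) iff (not Q or (S and (R -> U))) = True iff True = True
So #1 is true.

#2: In symbols: (V iff (not Q and not S)) and (R iff (P xor U))

not Q = not False = True
not S = not False = True
not Q and not S = True and True = True
V iff (not Q and not S) = True iff True = True
P xor U = True xor True = False
R iff (P xor U) = True iff False = False
(V iff (not Q and not S)) and (R iff (P xor U)) = True and False = False
So #2 is false.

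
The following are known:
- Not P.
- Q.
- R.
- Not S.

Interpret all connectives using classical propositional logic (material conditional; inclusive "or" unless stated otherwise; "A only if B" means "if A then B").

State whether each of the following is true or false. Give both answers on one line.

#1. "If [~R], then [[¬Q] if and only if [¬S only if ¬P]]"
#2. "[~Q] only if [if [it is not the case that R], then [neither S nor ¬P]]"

#1 True; #2 True

#1: Formalization: not R -> (not Q iff (not S -> not P))

not R = not True = False
not Q = not True = False
not S = not False = True
not P = not False = True
not S -> not P = True -> True = True
not Q iff (not S -> not P) = False iff True = False
not R -> (not Q iff (not S -> not P)) = False -> False = True
Thus #1 is true.

#2: In symbols: not Q -> (not R -> (S nor not P))

not Q = not True = False
not R = not True = False
not P = not False = True
S nor not P = False nor True = False
not R -> (S nor not P) = False -> False = True
not Q -> (not R -> (S nor not P)) = False -> True = True
Thus #2 is true.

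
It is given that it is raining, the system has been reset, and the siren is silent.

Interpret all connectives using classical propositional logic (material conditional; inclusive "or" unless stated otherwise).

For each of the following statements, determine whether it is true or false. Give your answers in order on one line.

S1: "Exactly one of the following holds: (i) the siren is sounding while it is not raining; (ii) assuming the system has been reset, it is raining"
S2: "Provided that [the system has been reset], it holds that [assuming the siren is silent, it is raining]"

S1 T; S2 T

Let R = "the siren is sounding" (False), P = "it is raining" (True), Q = "the system has been reset" (True).

S1: This is (R and not P) xor (Q -> P).

not P = not True = False
R and not P = False and False = False
Q -> P = True -> True = True
(R and not P) xor (Q -> P) = False xor True = True
Hence S1 is true.

S2: This is Q -> (not R -> P).

not R = not False = True
not R -> P = True -> True = True
Q -> (not R -> P) = True -> True = True
Hence S2 is true.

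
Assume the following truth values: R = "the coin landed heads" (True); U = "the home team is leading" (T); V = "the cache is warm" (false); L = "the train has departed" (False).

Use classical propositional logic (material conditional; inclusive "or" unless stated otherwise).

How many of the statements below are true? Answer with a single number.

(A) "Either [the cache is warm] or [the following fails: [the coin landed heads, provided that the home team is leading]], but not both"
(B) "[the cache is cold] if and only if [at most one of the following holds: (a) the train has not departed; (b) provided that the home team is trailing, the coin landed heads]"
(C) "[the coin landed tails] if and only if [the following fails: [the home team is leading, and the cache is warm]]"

(A): Parsed as V xor not (U -> R)

U -> R = True -> True = True
not (U -> R) = not True = False
V xor not (U -> R) = False xor False = False
Thus (A) is false.

(B): Parsed as not V iff (not L nand (not U -> R))

not V = not False = True
not L = not False = True
not U = not True = False
not U -> R = False -> True = True
not L nand (not U -> R) = True nand True = False
not V iff (not L nand (not U -> R)) = True iff False = False
So (B) is false.

(C): Formalization: not R iff not (U and V)

not R = not True = False
U and V = True and False = False
not (U and V) = not False = True
not R iff not (U and V) = False iff True = False
Thus (C) is false.

Count: 0.

0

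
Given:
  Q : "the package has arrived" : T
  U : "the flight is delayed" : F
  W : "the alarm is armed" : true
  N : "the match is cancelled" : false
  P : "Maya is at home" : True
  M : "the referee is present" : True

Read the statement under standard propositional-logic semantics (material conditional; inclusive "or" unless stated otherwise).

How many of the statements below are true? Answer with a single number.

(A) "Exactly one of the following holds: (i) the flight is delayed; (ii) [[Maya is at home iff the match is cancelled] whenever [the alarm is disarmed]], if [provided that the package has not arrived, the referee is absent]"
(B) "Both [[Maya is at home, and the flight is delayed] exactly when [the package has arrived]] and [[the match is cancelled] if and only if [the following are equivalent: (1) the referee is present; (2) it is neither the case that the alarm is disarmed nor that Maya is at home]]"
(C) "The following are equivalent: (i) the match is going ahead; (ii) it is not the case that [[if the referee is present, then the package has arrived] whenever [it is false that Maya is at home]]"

1

(A): In symbols: U xor ((~Q -> ~M) -> (~W -> (P <-> N)))

~Q = ~T = F
~M = ~T = F
~Q -> ~M = F -> F = T
~W = ~T = F
P <-> N = T <-> F = F
~W -> (P <-> N) = F -> F = T
(~Q -> ~M) -> (~W -> (P <-> N)) = T -> T = T
U xor ((~Q -> ~M) -> (~W -> (P <-> N))) = F xor T = T
Hence (A) is true.

(B): This is ((P & U) <-> Q) & (N <-> (M <-> (~W nor P))).

P & U = T & F = F
(P & U) <-> Q = F <-> T = F
~W = ~T = F
~W nor P = F nor T = F
M <-> (~W nor P) = T <-> F = F
N <-> (M <-> (~W nor P)) = F <-> F = T
((P & U) <-> Q) & (N <-> (M <-> (~W nor P))) = F & T = F
Thus (B) is false.

(C): Parsed as ~N <-> ~(~P -> (M -> Q))

~N = ~F = T
~P = ~T = F
M -> Q = T -> T = T
~P -> (M -> Q) = F -> T = T
~(~P -> (M -> Q)) = ~T = F
~N <-> ~(~P -> (M -> Q)) = T <-> F = F
So (C) is false.

1 of the 3 statements is true ((A)).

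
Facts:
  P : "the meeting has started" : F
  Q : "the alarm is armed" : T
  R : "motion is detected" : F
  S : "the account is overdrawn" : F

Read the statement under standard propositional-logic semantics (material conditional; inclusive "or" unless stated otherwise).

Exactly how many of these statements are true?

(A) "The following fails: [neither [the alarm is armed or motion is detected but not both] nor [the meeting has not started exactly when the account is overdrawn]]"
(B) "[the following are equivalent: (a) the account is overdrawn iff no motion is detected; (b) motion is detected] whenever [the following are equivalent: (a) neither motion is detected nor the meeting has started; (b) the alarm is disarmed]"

(A): This is ¬((Q ⊕ R) ↓ (¬P ↔ S)).

Q ⊕ R = T ⊕ F = T
¬P = ¬F = T
¬P ↔ S = T ↔ F = F
(Q ⊕ R) ↓ (¬P ↔ S) = T ↓ F = F
¬((Q ⊕ R) ↓ (¬P ↔ S)) = ¬F = T
So (A) is true.

(B): This is ((R ↓ P) ↔ ¬Q) → ((S ↔ ¬R) ↔ R).

R ↓ P = F ↓ F = T
¬Q = ¬T = F
(R ↓ P) ↔ ¬Q = T ↔ F = F
¬R = ¬F = T
S ↔ ¬R = F ↔ T = F
(S ↔ ¬R) ↔ R = F ↔ F = T
((R ↓ P) ↔ ¬Q) → ((S ↔ ¬R) ↔ R) = F → T = T
So (B) is true.

2 of the 2 statements are true.

2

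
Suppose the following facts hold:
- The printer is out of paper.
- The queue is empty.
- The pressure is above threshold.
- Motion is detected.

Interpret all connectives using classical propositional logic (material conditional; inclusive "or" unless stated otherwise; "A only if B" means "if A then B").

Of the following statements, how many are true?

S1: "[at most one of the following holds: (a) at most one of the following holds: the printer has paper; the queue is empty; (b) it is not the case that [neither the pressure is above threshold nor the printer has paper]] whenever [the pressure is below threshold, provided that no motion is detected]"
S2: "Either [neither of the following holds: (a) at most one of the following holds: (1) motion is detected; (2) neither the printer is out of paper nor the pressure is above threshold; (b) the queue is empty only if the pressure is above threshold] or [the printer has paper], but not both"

0

Let R = "motion is detected" (True), V = "the pressure is above threshold" (True), W = "the printer has paper" (False), H = "the queue is empty" (True).

S1: In symbols: (not R -> not V) -> ((W nand H) nand not (V nor W))

not R = not True = False
not V = not True = False
not R -> not V = False -> False = True
W nand H = False nand True = True
V nor W = True nor False = False
not (V nor W) = not False = True
(W nand H) nand not (V nor W) = True nand True = False
(not R -> not V) -> ((W nand H) nand not (V nor W)) = True -> False = False
Hence S1 is false.

S2: In symbols: ((R nand (not W nor V)) nor (H -> V)) xor W

not W = not False = True
not W nor V = True nor True = False
R nand (not W nor V) = True nand False = True
H -> V = True -> True = True
(R nand (not W nor V)) nor (H -> V) = True nor True = False
((R nand (not W nor V)) nor (H -> V)) xor W = False xor False = False
So S2 is false.

True statements: 0 (none).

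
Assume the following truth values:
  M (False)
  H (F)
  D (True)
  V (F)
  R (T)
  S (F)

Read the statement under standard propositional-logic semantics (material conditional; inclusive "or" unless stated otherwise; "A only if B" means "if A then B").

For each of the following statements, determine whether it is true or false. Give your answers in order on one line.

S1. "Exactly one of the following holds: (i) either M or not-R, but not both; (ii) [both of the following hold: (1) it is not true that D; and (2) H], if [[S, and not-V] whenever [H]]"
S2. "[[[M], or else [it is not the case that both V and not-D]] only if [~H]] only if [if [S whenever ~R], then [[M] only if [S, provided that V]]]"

S1 false / S2 true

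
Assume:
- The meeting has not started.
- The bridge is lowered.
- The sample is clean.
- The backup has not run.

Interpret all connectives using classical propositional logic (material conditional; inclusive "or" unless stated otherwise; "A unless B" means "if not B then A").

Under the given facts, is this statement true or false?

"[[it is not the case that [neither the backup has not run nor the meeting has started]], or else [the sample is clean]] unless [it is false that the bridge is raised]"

The statement is true.

Let S = "the backup has run" (F), P = "the meeting has started" (F), R = "the sample is contaminated" (F), Q = "the bridge is raised" (F).
In symbols: (¬(¬S ↓ P) ∨ ¬R) ∨ ¬Q

¬S = ¬F = T
¬S ↓ P = T ↓ F = F
¬(¬S ↓ P) = ¬F = T
¬R = ¬F = T
¬(¬S ↓ P) ∨ ¬R = T ∨ T = T
¬Q = ¬F = T
(¬(¬S ↓ P) ∨ ¬R) ∨ ¬Q = T ∨ T = T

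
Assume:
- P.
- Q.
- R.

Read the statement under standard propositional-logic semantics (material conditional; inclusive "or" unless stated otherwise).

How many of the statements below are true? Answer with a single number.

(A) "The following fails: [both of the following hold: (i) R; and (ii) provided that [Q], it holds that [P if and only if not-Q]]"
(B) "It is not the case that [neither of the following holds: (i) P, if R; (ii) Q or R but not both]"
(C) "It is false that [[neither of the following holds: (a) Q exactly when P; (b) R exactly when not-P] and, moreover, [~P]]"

(A): Parsed as ~(R & (Q -> (P <-> ~Q)))

~Q = ~T = F
P <-> ~Q = T <-> F = F
Q -> (P <-> ~Q) = T -> F = F
R & (Q -> (P <-> ~Q)) = T & F = F
~(R & (Q -> (P <-> ~Q))) = ~F = T
So (A) is true.

(B): This is ~((R -> P) nor (Q xor R)).

R -> P = T -> T = T
Q xor R = T xor T = F
(R -> P) nor (Q xor R) = T nor F = F
~((R -> P) nor (Q xor R)) = ~F = T
Hence (B) is true.

(C): This is ~(((Q <-> P) nor (R <-> ~P)) & ~P).

Q <-> P = T <-> T = T
~P = ~T = F
R <-> ~P = T <-> F = F
(Q <-> P) nor (R <-> ~P) = T nor F = F
~P = ~T = F
((Q <-> P) nor (R <-> ~P)) & ~P = F & F = F
~(((Q <-> P) nor (R <-> ~P)) & ~P) = ~F = T
Hence (C) is true.

Count: 3.

3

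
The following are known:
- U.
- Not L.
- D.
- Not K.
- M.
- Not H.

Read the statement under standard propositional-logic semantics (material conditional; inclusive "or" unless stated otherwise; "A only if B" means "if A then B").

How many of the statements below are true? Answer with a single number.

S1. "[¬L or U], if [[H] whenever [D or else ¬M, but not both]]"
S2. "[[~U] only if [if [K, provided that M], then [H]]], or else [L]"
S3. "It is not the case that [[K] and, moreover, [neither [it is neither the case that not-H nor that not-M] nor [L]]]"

3

S1: In symbols: ((D xor ~M) -> H) -> (~L | U)

~M = ~T = F
D xor ~M = T xor F = T
(D xor ~M) -> H = T -> F = F
~L = ~F = T
~L | U = T | T = T
((D xor ~M) -> H) -> (~L | U) = F -> T = T
Thus S1 is true.

S2: Parsed as (~U -> ((M -> K) -> H)) | L

~U = ~T = F
M -> K = T -> F = F
(M -> K) -> H = F -> F = T
~U -> ((M -> K) -> H) = F -> T = T
(~U -> ((M -> K) -> H)) | L = T | F = T
Hence S2 is true.

S3: Parsed as ~(K & ((~H nor ~M) nor L))

~H = ~F = T
~M = ~T = F
~H nor ~M = T nor F = F
(~H nor ~M) nor L = F nor F = T
K & ((~H nor ~M) nor L) = F & T = F
~(K & ((~H nor ~M) nor L)) = ~F = T
Hence S3 is true.

3 of the 3 statements are true (S1, S2, S3).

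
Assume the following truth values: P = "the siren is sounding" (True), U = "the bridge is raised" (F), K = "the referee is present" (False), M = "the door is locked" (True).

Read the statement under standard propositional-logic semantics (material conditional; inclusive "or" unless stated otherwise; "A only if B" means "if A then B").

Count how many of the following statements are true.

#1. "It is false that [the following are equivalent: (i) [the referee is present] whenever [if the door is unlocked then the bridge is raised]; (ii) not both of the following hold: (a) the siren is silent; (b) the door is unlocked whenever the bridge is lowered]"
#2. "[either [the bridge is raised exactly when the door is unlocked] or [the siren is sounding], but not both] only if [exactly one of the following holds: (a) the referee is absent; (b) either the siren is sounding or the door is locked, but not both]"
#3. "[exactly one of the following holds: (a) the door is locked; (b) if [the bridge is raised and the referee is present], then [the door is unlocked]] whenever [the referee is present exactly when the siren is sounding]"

3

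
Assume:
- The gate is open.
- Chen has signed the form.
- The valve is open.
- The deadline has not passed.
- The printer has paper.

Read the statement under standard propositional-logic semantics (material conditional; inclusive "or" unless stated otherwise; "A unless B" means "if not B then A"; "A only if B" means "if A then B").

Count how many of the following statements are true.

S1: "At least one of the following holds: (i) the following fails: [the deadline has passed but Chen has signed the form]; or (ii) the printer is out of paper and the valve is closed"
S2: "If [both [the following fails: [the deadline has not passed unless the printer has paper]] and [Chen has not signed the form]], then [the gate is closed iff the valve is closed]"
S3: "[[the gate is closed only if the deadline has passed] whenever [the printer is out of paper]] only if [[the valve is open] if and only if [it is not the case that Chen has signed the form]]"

2

Let W = "the deadline has passed" (F), P = "Chen has signed the form" (T), Q = "the printer has paper" (T), V = "the valve is open" (T), M = "the gate is open" (T).

S1: Parsed as ~(W & P) | (~Q & ~V)

W & P = F & T = F
~(W & P) = ~F = T
~Q = ~T = F
~V = ~T = F
~Q & ~V = F & F = F
~(W & P) | (~Q & ~V) = T | F = T
So S1 is true.

S2: Formalization: (~(~W | Q) & ~P) -> (~M <-> ~V)

~W = ~F = T
~W | Q = T | T = T
~(~W | Q) = ~T = F
~P = ~T = F
~(~W | Q) & ~P = F & F = F
~M = ~T = F
~V = ~T = F
~M <-> ~V = F <-> F = T
(~(~W | Q) & ~P) -> (~M <-> ~V) = F -> T = T
So S2 is true.

S3: Formalization: (~Q -> (~M -> W)) -> (V <-> ~P)

~Q = ~T = F
~M = ~T = F
~M -> W = F -> F = T
~Q -> (~M -> W) = F -> T = T
~P = ~T = F
V <-> ~P = T <-> F = F
(~Q -> (~M -> W)) -> (V <-> ~P) = T -> F = F
So S3 is false.

Count: 2.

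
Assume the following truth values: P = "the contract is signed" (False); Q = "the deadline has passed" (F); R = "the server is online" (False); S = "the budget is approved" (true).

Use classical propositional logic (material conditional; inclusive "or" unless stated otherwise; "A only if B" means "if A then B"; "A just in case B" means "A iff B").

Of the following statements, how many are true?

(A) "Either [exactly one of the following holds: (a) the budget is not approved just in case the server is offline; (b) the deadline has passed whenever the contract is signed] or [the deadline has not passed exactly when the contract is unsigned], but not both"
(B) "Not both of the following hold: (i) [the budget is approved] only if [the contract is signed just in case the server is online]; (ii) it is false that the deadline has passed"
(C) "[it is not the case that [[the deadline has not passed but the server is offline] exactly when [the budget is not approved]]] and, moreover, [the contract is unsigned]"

1

(A): Parsed as ((not S iff not R) xor (P -> Q)) xor (not Q iff not P)

not S = not True = False
not R = not False = True
not S iff not R = False iff True = False
P -> Q = False -> False = True
(not S iff not R) xor (P -> Q) = False xor True = True
not Q = not False = True
not P = not False = True
not Q iff not P = True iff True = True
((not S iff not R) xor (P -> Q)) xor (not Q iff not P) = True xor True = False
So (A) is false.

(B): Parsed as (S -> (P iff R)) nand not Q

P iff R = False iff False = True
S -> (P iff R) = True -> True = True
not Q = not False = True
(S -> (P iff R)) nand not Q = True nand True = False
Hence (B) is false.

(C): Parsed as not ((not Q and not R) iff not S) and not P

not Q = not False = True
not R = not False = True
not Q and not R = True and True = True
not S = not True = False
(not Q and not R) iff not S = True iff False = False
not ((not Q and not R) iff not S) = not False = True
not P = not False = True
not ((not Q and not R) iff not S) and not P = True and True = True
So (C) is true.

Count: 1.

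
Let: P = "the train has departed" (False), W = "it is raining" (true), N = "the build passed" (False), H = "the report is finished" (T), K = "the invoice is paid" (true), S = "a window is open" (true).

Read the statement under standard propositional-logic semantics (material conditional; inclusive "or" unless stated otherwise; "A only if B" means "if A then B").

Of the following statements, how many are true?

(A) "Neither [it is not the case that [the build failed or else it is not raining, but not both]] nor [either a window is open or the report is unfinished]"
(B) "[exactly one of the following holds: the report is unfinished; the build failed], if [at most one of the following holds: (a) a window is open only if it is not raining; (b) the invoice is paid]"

1

(A): Parsed as ¬(¬N ⊕ ¬W) ↓ (S ∨ ¬H)

¬N = ¬F = T
¬W = ¬T = F
¬N ⊕ ¬W = T ⊕ F = T
¬(¬N ⊕ ¬W) = ¬T = F
¬H = ¬T = F
S ∨ ¬H = T ∨ F = T
¬(¬N ⊕ ¬W) ↓ (S ∨ ¬H) = F ↓ T = F
Hence (A) is false.

(B): In symbols: ((S → ¬W) ↑ K) → (¬H ⊕ ¬N)

¬W = ¬T = F
S → ¬W = T → F = F
(S → ¬W) ↑ K = F ↑ T = T
¬H = ¬T = F
¬N = ¬F = T
¬H ⊕ ¬N = F ⊕ T = T
((S → ¬W) ↑ K) → (¬H ⊕ ¬N) = T → T = T
So (B) is true.

Count: 1.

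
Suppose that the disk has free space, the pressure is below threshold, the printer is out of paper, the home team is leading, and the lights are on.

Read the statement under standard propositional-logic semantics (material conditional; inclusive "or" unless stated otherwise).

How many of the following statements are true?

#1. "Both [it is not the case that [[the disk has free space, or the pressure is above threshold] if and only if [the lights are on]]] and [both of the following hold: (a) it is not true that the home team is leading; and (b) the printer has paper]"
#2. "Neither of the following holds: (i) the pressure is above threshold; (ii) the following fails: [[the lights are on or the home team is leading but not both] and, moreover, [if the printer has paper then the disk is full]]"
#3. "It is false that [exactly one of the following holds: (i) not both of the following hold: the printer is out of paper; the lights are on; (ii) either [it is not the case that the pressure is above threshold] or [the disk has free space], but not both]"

Let P = "the disk is full" (F), Q = "the pressure is above threshold" (F), U = "the lights are on" (T), S = "the home team is leading" (T), R = "the printer has paper" (F).

#1: This is ¬((¬P ∨ Q) ↔ U) ∧ (¬S ∧ R).

¬P = ¬F = T
¬P ∨ Q = T ∨ F = T
(¬P ∨ Q) ↔ U = T ↔ T = T
¬((¬P ∨ Q) ↔ U) = ¬T = F
¬S = ¬T = F
¬S ∧ R = F ∧ F = F
¬((¬P ∨ Q) ↔ U) ∧ (¬S ∧ R) = F ∧ F = F
Thus #1 is false.

#2: Formalization: Q ↓ ¬((U ⊕ S) ∧ (R → P))

U ⊕ S = T ⊕ T = F
R → P = F → F = T
(U ⊕ S) ∧ (R → P) = F ∧ T = F
¬((U ⊕ S) ∧ (R → P)) = ¬F = T
Q ↓ ¬((U ⊕ S) ∧ (R → P)) = F ↓ T = F
Thus #2 is false.

#3: Parsed as ¬((¬R ↑ U) ⊕ (¬Q ⊕ ¬P))

¬R = ¬F = T
¬R ↑ U = T ↑ T = F
¬Q = ¬F = T
¬P = ¬F = T
¬Q ⊕ ¬P = T ⊕ T = F
(¬R ↑ U) ⊕ (¬Q ⊕ ¬P) = F ⊕ F = F
¬((¬R ↑ U) ⊕ (¬Q ⊕ ¬P)) = ¬F = T
Thus #3 is true.

1 of the 3 statements is true.

1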